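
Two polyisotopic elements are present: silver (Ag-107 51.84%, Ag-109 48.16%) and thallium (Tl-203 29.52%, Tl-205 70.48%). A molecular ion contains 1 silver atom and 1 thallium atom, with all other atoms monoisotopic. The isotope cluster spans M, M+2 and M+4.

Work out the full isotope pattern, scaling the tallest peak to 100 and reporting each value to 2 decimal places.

Silver pattern (n=1): 0.5184 : 0.4816
Thallium pattern (n=1): 0.2952 : 0.7048
Convolve the two distributions (both contribute in 2-u steps):
  M: 0.5184×0.2952 = 0.153032
  M+2: 0.5184×0.7048 + 0.4816×0.2952 = 0.507537
  M+4: 0.4816×0.7048 = 0.339432
Scale to base peak (0.507537) = 100: 30.15 : 100.00 : 66.88

30.15 : 100.00 : 66.88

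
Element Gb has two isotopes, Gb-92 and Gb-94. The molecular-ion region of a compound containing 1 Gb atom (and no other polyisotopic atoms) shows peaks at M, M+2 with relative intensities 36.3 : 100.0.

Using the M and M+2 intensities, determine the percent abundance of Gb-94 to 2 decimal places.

73.37%

If p is the fraction of Gb that is Gb-92, then I(M+2)/I(M) = [C(1,1)·p^0·(1−p)] / p^1 = 1·(1−p)/p = 100.0/36.3 = 2.7548
(1−p)/p = 2.7548/1 = 2.7548  ⇒  p = 1/(1 + 2.7548) = 0.2663
Gb-92: 26.63%, Gb-94: 73.37%.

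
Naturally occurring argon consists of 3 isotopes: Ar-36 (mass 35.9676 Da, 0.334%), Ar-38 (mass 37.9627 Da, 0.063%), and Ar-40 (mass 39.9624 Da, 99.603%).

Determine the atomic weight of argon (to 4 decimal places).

Average mass = Σ (abundance × isotope mass) = 0.00334 × 35.9676 + 0.00063 × 37.9627 + 0.99603 × 39.9624
= 0.12013 + 0.02392 + 39.80375 = 39.94780 Da

39.9478 Da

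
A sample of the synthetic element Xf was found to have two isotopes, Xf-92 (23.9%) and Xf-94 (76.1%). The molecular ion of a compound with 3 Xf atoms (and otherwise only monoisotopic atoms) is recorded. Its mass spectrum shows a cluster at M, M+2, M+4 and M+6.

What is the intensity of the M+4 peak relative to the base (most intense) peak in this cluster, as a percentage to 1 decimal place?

94.2%

Binomial terms of (0.239 + 0.761)^3: M 0.0137, M+2 0.1304, M+4 0.4152, M+6 0.4407 → M+6 is the base peak.
P(M+6) = C(3,3) × 0.239^0 × 0.761^3 = 1 × 1.0000 × 0.44071108 = 0.440711 (base)
P(M+4) = C(3,2) × 0.239^1 × 0.761^2 = 3 × 0.2390 × 0.579121 = 0.415230
Relative intensity = 0.415230 / 0.440711 × 100 = 94.2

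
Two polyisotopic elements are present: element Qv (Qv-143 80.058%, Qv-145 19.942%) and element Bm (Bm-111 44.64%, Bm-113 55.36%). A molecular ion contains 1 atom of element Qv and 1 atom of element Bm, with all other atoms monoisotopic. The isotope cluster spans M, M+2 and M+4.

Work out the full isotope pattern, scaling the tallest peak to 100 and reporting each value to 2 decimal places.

67.15 : 100.00 : 20.74

Element Qv pattern (n=1): 0.80058 : 0.19942
Element Bm pattern (n=1): 0.4464 : 0.5536
Convolve the two distributions (both contribute in 2-u steps):
  M: 0.80058×0.4464 = 0.357379
  M+2: 0.80058×0.5536 + 0.19942×0.4464 = 0.532222
  M+4: 0.19942×0.5536 = 0.110399
Scale to base peak (0.532222) = 100: 67.15 : 100.00 : 20.74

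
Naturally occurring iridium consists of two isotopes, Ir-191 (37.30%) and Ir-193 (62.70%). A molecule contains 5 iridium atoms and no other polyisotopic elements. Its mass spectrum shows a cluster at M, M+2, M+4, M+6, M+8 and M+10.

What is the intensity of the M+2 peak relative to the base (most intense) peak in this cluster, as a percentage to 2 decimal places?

Binomial terms of (0.3730 + 0.6270)^5: M 0.0072, M+2 0.0607, M+4 0.2040, M+6 0.3429, M+8 0.2882, M+10 0.0969 → M+6 is the base peak.
P(M+6) = C(5,3) × 0.3730^2 × 0.6270^3 = 10 × 0.139129 × 0.24649188 = 0.342942 (base)
P(M+2) = C(5,1) × 0.3730^4 × 0.6270^1 = 5 × 0.01935688 × 0.6270 = 0.060684
Relative intensity = 0.060684 / 0.342942 × 100 = 17.70

17.70%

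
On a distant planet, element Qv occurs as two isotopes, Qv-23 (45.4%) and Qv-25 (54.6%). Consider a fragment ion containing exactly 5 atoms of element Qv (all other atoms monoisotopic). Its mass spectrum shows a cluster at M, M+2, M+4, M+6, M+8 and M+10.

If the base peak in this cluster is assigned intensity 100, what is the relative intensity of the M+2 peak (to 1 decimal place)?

Binomial terms of (0.454 + 0.546)^5: M 0.0193, M+2 0.1160, M+4 0.2790, M+6 0.3355, M+8 0.2017, M+10 0.0485 → M+6 is the base peak.
P(M+6) = C(5,3) × 0.454^2 × 0.546^3 = 10 × 0.206116 × 0.16277134 = 0.335498 (base)
P(M+2) = C(5,1) × 0.454^4 × 0.546^1 = 5 × 0.04248381 × 0.5460 = 0.115981
Relative intensity = 0.115981 / 0.335498 × 100 = 34.6

34.6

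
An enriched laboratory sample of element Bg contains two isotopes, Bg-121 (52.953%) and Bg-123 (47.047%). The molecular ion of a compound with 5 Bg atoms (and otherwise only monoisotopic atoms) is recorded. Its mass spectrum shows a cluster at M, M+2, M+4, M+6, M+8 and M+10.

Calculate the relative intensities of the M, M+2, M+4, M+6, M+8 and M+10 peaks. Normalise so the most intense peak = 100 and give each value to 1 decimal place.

Each Bg atom is independently Bg-121 (p = 0.52953) or Bg-123 (q = 0.47047); the cluster is the binomial expansion (p + q)^5.
P(M) = 0.52953^5 = 0.041634
P(M+2) = 5 × 0.52953^4 × 0.47047^1 = 0.184954
P(M+4) = 10 × 0.52953^3 × 0.47047^2 = 0.328651
P(M+6) = 10 × 0.52953^2 × 0.47047^3 = 0.291996
P(M+8) = 5 × 0.52953^1 × 0.47047^4 = 0.129714
P(M+10) = 0.47047^5 = 0.023049
The M+4 peak is largest (0.328651); scaling to 100 gives 12.7 : 56.3 : 100.0 : 88.8 : 39.5 : 7.0.

12.7 : 56.3 : 100.0 : 88.8 : 39.5 : 7.0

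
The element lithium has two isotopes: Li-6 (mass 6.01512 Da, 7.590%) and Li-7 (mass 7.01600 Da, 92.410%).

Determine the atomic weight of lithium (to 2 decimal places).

6.94 Da

The abundance-weighted mean is 0.07590 × 6.01512 + 0.92410 × 7.01600
= 0.456548 + 6.483486 = 6.940034 Da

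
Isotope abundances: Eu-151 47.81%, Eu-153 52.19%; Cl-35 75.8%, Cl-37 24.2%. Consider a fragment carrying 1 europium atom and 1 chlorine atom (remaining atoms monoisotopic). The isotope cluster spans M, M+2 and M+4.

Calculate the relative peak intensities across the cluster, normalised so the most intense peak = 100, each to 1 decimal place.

Europium pattern (n=1): 0.4781 : 0.5219
Chlorine pattern (n=1): 0.7580 : 0.2420
Convolve the two distributions (both contribute in 2-u steps):
  M: 0.4781×0.7580 = 0.362400
  M+2: 0.4781×0.2420 + 0.5219×0.7580 = 0.511300
  M+4: 0.5219×0.2420 = 0.126300
Scale to base peak (0.511300) = 100: 70.9 : 100.0 : 24.7

70.9 : 100.0 : 24.7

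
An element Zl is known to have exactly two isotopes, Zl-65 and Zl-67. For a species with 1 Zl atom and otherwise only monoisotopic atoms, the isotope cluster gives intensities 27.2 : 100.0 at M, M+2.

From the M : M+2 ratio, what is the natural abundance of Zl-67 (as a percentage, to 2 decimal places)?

If p is the fraction of Zl that is Zl-65, then I(M+2)/I(M) = [C(1,1)·p^0·(1−p)] / p^1 = 1·(1−p)/p = 100.0/27.2 = 3.6765
(1−p)/p = 3.6765/1 = 3.6765  ⇒  p = 1/(1 + 3.6765) = 0.2138
Zl-65: 21.38%, Zl-67: 78.62%.

78.62%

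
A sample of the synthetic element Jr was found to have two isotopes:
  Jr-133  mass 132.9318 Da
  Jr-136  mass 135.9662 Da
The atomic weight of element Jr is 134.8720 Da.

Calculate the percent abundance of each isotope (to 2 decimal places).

Writing the weighted mean with unknown fraction x of Jr-133:
132.9318·x + 135.9662·(1 − x) = 134.8720
(132.9318 − 135.9662)·x = 134.8720 − 135.9662
x = -1.0942 / -3.0344 = 0.36060 → 36.06% Jr-133, 63.94% Jr-136.

Jr-133: 36.06%, Jr-136: 63.94%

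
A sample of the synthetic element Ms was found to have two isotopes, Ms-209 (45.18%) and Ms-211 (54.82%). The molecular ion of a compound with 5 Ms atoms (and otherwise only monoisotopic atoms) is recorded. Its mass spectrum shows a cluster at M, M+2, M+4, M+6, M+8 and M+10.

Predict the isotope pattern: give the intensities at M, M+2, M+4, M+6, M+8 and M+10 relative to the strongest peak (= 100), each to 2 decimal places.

Each Ms atom is independently Ms-209 (p = 0.4518) or Ms-211 (q = 0.5482); the cluster is the binomial expansion (p + q)^5.
P(M) = 0.4518^5 = 0.018825
P(M+2) = 5 × 0.4518^4 × 0.5482^1 = 0.114207
P(M+4) = 10 × 0.4518^3 × 0.5482^2 = 0.277151
P(M+6) = 10 × 0.4518^2 × 0.5482^3 = 0.336287
P(M+8) = 5 × 0.4518^1 × 0.5482^4 = 0.204020
P(M+10) = 0.5482^5 = 0.049510
The M+6 peak is largest (0.336287); scaling to 100 gives 5.60 : 33.96 : 82.42 : 100.00 : 60.67 : 14.72.

5.60 : 33.96 : 82.42 : 100.00 : 60.67 : 14.72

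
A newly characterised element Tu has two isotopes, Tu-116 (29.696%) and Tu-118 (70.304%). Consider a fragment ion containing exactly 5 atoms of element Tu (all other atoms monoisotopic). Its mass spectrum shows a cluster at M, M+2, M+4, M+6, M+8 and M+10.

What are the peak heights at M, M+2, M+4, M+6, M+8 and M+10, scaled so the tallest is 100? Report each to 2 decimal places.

Expanding (0.29696 + 0.70304)^5:
P(M) = 0.29696^5 = 0.002309
P(M+2) = 5 × 0.29696^4 × 0.70304^1 = 0.027336
P(M+4) = 10 × 0.29696^3 × 0.70304^2 = 0.129436
P(M+6) = 10 × 0.29696^2 × 0.70304^3 = 0.306433
P(M+8) = 5 × 0.29696^1 × 0.70304^4 = 0.362734
P(M+10) = 0.70304^5 = 0.171751
The M+8 peak is largest (0.362734); scaling to 100 gives 0.64 : 7.54 : 35.68 : 84.48 : 100.00 : 47.35.

0.64 : 7.54 : 35.68 : 84.48 : 100.00 : 47.35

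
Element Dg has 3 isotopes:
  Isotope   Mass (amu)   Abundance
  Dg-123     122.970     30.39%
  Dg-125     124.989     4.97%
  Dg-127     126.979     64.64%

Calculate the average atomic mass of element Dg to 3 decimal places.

Average mass = Σ (abundance × isotope mass) = 0.3039 × 122.970 + 0.0497 × 124.989 + 0.6464 × 126.979
= 37.3706 + 6.2120 + 82.0792 = 125.6618 amu

125.662 amu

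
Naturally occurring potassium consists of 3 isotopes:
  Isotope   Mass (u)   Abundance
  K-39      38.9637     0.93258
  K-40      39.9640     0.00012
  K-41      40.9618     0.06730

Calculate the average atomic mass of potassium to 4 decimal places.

The abundance-weighted mean is 0.93258 × 38.9637 + 0.00012 × 39.9640 + 0.06730 × 40.9618
= 36.33677 + 0.00480 + 2.75673 = 39.09830 u

39.0983 u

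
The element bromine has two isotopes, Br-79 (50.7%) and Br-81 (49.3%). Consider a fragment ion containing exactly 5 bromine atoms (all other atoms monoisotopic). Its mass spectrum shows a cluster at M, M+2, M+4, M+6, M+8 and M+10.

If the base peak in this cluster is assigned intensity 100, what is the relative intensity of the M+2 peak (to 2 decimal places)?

(0.507 + 0.493)^5 gives M 0.0335, M+2 0.1629, M+4 0.3168, M+6 0.3080, M+8 0.1497, M+10 0.0291; the largest is M+4.
P(M+4) = C(5,2) × 0.507^3 × 0.493^2 = 10 × 0.13032384 × 0.243049 = 0.316751 (base)
P(M+2) = C(5,1) × 0.507^4 × 0.493^1 = 5 × 0.06607419 × 0.4930 = 0.162873
Relative intensity = 0.162873 / 0.316751 × 100 = 51.42

51.42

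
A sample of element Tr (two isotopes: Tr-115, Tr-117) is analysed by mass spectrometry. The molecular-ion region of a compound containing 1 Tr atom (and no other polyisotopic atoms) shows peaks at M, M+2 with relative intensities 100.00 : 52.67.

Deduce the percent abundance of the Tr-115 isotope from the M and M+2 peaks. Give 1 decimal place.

Write p for the Tr-115 fraction. I(M+2)/I(M) = [C(1,1)·p^0·(1−p)] / p^1 = 1·(1−p)/p = 52.67/100.00 = 0.5267
(1−p)/p = 0.5267/1 = 0.5267  ⇒  p = 1/(1 + 0.5267) = 0.6550
Tr-115: 65.5%, Tr-117: 34.5%.

65.5%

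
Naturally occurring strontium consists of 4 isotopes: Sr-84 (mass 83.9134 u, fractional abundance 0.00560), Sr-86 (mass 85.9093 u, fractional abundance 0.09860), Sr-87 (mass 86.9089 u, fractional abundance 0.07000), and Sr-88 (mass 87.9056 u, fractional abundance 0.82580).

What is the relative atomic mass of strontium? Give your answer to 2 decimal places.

Weight each isotope mass by its fractional abundance: 0.00560 × 83.9134 + 0.09860 × 85.9093 + 0.07000 × 86.9089 + 0.82580 × 87.9056
= 0.46992 + 8.47066 + 6.08362 + 72.59244 = 87.61664 u

87.62 u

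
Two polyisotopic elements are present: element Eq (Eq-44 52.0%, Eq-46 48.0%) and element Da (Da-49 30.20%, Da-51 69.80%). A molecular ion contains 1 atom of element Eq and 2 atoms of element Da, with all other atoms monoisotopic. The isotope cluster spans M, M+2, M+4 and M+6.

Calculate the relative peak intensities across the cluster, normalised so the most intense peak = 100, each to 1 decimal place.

10.4 : 57.7 : 100.0 : 51.3

Element Eq pattern (n=1): 0.5200 : 0.4800
Element Da pattern (n=2): 0.091204 : 0.421592 : 0.487204
Convolve the two distributions (both contribute in 2-u steps):
  M: 0.5200×0.091204 = 0.047426
  M+2: 0.5200×0.421592 + 0.4800×0.091204 = 0.263006
  M+4: 0.5200×0.487204 + 0.4800×0.421592 = 0.455710
  M+6: 0.4800×0.487204 = 0.233858
Scale to base peak (0.455710) = 100: 10.4 : 57.7 : 100.0 : 51.3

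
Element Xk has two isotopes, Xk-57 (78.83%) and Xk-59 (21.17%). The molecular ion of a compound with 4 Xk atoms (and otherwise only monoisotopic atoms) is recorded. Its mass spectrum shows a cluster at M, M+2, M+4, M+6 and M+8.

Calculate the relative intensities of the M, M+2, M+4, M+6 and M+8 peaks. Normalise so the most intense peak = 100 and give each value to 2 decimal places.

The 4 Xk atoms are independent, so intensities follow the terms of (0.7883 + 0.2117)^4.
P(M) = 0.7883^4 = 0.386159
P(M+2) = 4 × 0.7883^3 × 0.2117^1 = 0.414816
P(M+4) = 6 × 0.7883^2 × 0.2117^2 = 0.167100
P(M+6) = 4 × 0.7883^1 × 0.2117^3 = 0.029917
P(M+8) = 0.2117^4 = 0.002009
The M+2 peak is largest (0.414816); scaling to 100 gives 93.09 : 100.00 : 40.28 : 7.21 : 0.48.

93.09 : 100.00 : 40.28 : 7.21 : 0.48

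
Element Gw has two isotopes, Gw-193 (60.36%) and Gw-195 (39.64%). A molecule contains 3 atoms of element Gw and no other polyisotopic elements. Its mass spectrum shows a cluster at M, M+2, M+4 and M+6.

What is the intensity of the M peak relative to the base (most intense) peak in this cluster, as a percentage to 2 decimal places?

(0.6036 + 0.3964)^3 gives M 0.2199, M+2 0.4333, M+4 0.2845, M+6 0.0623; the largest is M+2.
P(M+2) = C(3,1) × 0.6036^2 × 0.3964^1 = 3 × 0.36433296 × 0.3964 = 0.433265 (base)
P(M) = C(3,0) × 0.6036^3 × 0.3964^0 = 1 × 0.21991137 × 1.0000 = 0.219911
Relative intensity = 0.219911 / 0.433265 × 100 = 50.76

50.76%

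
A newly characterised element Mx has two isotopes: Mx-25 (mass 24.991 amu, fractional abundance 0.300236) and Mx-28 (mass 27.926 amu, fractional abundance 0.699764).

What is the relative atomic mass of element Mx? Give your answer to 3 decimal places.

Ar = Σ fᵢ·mᵢ = 0.300236 × 24.991 + 0.699764 × 27.926
= 7.5032 + 19.5416 = 27.0448 amu

27.045 amu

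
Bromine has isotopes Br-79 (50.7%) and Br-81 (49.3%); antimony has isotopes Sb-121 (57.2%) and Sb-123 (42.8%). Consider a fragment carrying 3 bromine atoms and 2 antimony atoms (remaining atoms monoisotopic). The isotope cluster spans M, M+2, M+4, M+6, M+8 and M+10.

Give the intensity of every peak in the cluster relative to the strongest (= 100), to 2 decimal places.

Bromine pattern (n=3): 0.13032384 : 0.38017547 : 0.36967753 : 0.11982316
Antimony pattern (n=2): 0.327184 : 0.489632 : 0.183184
Convolve the two distributions (both contribute in 2-u steps):
  M: 0.13032384×0.327184 = 0.042640
  M+2: 0.13032384×0.489632 + 0.38017547×0.327184 = 0.188198
  M+4: 0.13032384×0.183184 + 0.38017547×0.489632 + 0.36967753×0.327184 = 0.330972
  M+6: 0.38017547×0.183184 + 0.36967753×0.489632 + 0.11982316×0.327184 = 0.289852
  M+8: 0.36967753×0.183184 + 0.11982316×0.489632 = 0.126388
  M+10: 0.11982316×0.183184 = 0.021950
Scale to base peak (0.330972) = 100: 12.88 : 56.86 : 100.00 : 87.58 : 38.19 : 6.63

12.88 : 56.86 : 100.00 : 87.58 : 38.19 : 6.63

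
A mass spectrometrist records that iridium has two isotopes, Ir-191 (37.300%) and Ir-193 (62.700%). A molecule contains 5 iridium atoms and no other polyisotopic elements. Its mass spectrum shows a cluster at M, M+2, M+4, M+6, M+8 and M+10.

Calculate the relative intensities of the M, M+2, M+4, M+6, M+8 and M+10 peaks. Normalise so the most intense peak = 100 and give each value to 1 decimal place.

2.1 : 17.7 : 59.5 : 100.0 : 84.0 : 28.3

Expanding (0.37300 + 0.62700)^5:
P(M) = 0.37300^5 = 0.007220
P(M+2) = 5 × 0.37300^4 × 0.62700^1 = 0.060684
P(M+4) = 10 × 0.37300^3 × 0.62700^2 = 0.204015
P(M+6) = 10 × 0.37300^2 × 0.62700^3 = 0.342942
P(M+8) = 5 × 0.37300^1 × 0.62700^4 = 0.288237
P(M+10) = 0.62700^5 = 0.096903
The M+6 peak is largest (0.342942); scaling to 100 gives 2.1 : 17.7 : 59.5 : 100.0 : 84.0 : 28.3.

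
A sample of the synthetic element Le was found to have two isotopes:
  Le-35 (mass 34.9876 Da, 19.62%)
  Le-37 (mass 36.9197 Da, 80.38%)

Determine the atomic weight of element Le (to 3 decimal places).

36.541 Da

Ar = Σ fᵢ·mᵢ = 0.1962 × 34.9876 + 0.8038 × 36.9197
= 6.86457 + 29.67605 = 36.54062 Da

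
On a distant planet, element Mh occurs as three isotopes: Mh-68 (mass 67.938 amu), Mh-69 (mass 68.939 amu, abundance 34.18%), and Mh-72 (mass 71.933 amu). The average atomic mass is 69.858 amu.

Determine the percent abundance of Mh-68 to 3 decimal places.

26.324%

Let x and y be the fractions of Mh-68 and Mh-72. Then x + y = 1 − 0.3418 = 0.6582 and 67.938x + 71.933y = 69.858 − 0.3418×68.939 = 46.2946498.
Substituting: 67.938x + 71.933(0.6582 − x) = 46.2946498
(67.938 − 71.933)x = -1.0516508  ⇒  x = 0.26324, y = 0.39496
Mh-68: 26.324%, Mh-72: 39.496%.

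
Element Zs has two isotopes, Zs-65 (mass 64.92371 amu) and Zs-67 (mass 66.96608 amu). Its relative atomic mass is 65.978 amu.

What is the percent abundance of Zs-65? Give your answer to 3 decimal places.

48.379%

Let x be the fractional abundance of Zs-65; then Zs-67 has abundance 1 − x.
64.92371·x + 66.96608·(1 − x) = 65.978
(64.92371 − 66.96608)·x = 65.978 − 66.96608
x = -0.98808 / -2.04237 = 0.48379 → 48.379% Zs-65, 51.621% Zs-67.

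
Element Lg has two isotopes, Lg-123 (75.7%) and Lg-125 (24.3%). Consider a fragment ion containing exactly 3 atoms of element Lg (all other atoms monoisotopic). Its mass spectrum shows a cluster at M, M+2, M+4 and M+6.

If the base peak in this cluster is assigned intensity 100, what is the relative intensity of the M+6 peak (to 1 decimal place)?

3.3

Binomial terms of (0.757 + 0.243)^3: M 0.4338, M+2 0.4178, M+4 0.1341, M+6 0.0143 → M is the base peak.
P(M) = C(3,0) × 0.757^3 × 0.243^0 = 1 × 0.43379809 × 1.0000 = 0.433798 (base)
P(M+6) = C(3,3) × 0.757^0 × 0.243^3 = 1 × 1.0000 × 0.01434891 = 0.014349
Relative intensity = 0.014349 / 0.433798 × 100 = 3.3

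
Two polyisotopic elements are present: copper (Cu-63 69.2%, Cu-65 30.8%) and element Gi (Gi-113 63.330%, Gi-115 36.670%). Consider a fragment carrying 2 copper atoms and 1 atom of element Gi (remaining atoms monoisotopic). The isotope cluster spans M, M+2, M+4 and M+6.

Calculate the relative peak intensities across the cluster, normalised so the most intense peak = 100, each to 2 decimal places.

68.06 : 100.00 : 48.57 : 7.81

Copper pattern (n=2): 0.478864 : 0.426272 : 0.094864
Element Gi pattern (n=1): 0.6333 : 0.3667
Convolve the two distributions (both contribute in 2-u steps):
  M: 0.478864×0.6333 = 0.303265
  M+2: 0.478864×0.3667 + 0.426272×0.6333 = 0.445557
  M+4: 0.426272×0.3667 + 0.094864×0.6333 = 0.216391
  M+6: 0.094864×0.3667 = 0.034787
Scale to base peak (0.445557) = 100: 68.06 : 100.00 : 48.57 : 7.81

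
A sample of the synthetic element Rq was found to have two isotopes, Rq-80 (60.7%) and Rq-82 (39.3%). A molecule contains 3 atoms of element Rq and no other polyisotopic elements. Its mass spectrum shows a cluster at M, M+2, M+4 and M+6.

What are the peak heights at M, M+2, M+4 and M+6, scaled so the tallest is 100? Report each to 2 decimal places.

The 3 Rq atoms are independent, so intensities follow the terms of (0.607 + 0.393)^3.
P(M) = 0.607^3 = 0.223649
P(M+2) = 3 × 0.607^2 × 0.393^1 = 0.434401
P(M+4) = 3 × 0.607^1 × 0.393^2 = 0.281252
P(M+6) = 0.393^3 = 0.060698
The M+2 peak is largest (0.434401); scaling to 100 gives 51.48 : 100.00 : 64.74 : 13.97.

51.48 : 100.00 : 64.74 : 13.97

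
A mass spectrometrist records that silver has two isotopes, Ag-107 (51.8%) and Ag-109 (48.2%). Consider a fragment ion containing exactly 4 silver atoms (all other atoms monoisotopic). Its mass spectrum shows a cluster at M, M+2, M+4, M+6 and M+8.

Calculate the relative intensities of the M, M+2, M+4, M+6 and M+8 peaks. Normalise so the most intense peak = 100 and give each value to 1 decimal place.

Each Ag atom is independently Ag-107 (p = 0.518) or Ag-109 (q = 0.482); the cluster is the binomial expansion (p + q)^4.
P(M) = 0.518^4 = 0.071998
P(M+2) = 4 × 0.518^3 × 0.482^1 = 0.267976
P(M+4) = 6 × 0.518^2 × 0.482^2 = 0.374029
P(M+6) = 4 × 0.518^1 × 0.482^3 = 0.232023
P(M+8) = 0.482^4 = 0.053974
The M+4 peak is largest (0.374029); scaling to 100 gives 19.2 : 71.6 : 100.0 : 62.0 : 14.4.

19.2 : 71.6 : 100.0 : 62.0 : 14.4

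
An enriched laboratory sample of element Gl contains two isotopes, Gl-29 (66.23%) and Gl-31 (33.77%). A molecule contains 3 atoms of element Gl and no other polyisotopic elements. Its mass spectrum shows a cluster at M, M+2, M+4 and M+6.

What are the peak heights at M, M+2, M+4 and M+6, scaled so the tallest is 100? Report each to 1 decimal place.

Each Gl atom is independently Gl-29 (p = 0.6623) or Gl-31 (q = 0.3377); the cluster is the binomial expansion (p + q)^3.
P(M) = 0.6623^3 = 0.290512
P(M+2) = 3 × 0.6623^2 × 0.3377^1 = 0.444387
P(M+4) = 3 × 0.6623^1 × 0.3377^2 = 0.226589
P(M+6) = 0.3377^3 = 0.038512
The M+2 peak is largest (0.444387); scaling to 100 gives 65.4 : 100.0 : 51.0 : 8.7.

65.4 : 100.0 : 51.0 : 8.7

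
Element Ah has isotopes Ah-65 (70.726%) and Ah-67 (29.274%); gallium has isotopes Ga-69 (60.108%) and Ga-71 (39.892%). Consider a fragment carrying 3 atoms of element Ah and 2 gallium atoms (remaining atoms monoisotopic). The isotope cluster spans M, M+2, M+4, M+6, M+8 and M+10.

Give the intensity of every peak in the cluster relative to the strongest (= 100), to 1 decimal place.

38.4 : 98.7 : 100.0 : 50.0 : 12.3 : 1.2

Element Ah pattern (n=3): 0.35378327 : 0.43930032 : 0.18182956 : 0.02508685
Gallium pattern (n=2): 0.36129717 : 0.47956567 : 0.15913717
Convolve the two distributions (both contribute in 2-u steps):
  M: 0.35378327×0.36129717 = 0.127821
  M+2: 0.35378327×0.47956567 + 0.43930032×0.36129717 = 0.328380
  M+4: 0.35378327×0.15913717 + 0.43930032×0.47956567 + 0.18182956×0.36129717 = 0.332668
  M+6: 0.43930032×0.15913717 + 0.18182956×0.47956567 + 0.02508685×0.36129717 = 0.166172
  M+8: 0.18182956×0.15913717 + 0.02508685×0.47956567 = 0.040967
  M+10: 0.02508685×0.15913717 = 0.003992
Scale to base peak (0.332668) = 100: 38.4 : 98.7 : 100.0 : 50.0 : 12.3 : 1.2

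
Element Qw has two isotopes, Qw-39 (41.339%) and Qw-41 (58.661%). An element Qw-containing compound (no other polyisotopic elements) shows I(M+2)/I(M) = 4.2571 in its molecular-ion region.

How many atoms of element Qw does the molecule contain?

With n Qw atoms, P(M+2)/P(M) = C(n,1)·p^(n−1)q / p^n = n·q/p = n · 0.58661/0.41339.
n = 4.2571 × 0.41339/0.58661 = 3.00 ≈ 3

3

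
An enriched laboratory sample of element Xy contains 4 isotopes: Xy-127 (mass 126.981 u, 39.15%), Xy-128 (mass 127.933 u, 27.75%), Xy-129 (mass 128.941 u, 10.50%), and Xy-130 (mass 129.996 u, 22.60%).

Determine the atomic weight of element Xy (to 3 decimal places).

Average mass = Σ (abundance × isotope mass) = 0.3915 × 126.981 + 0.2775 × 127.933 + 0.1050 × 128.941 + 0.2260 × 129.996
= 49.7131 + 35.5014 + 13.5388 + 29.3791 = 128.1324 u

128.132 u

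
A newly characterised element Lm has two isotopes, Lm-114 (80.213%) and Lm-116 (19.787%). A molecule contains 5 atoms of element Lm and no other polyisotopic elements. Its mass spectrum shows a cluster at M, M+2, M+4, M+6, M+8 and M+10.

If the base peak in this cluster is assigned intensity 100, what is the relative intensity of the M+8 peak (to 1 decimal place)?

1.5

Term probabilities: M 0.3321, M+2 0.4096, M+4 0.2021, M+6 0.0498, M+8 0.0061, M+10 0.0003. Base peak = M+2.
P(M+2) = C(5,1) × 0.80213^4 × 0.19787^1 = 5 × 0.41397969 × 0.19787 = 0.409571 (base)
P(M+8) = C(5,4) × 0.80213^1 × 0.19787^4 = 5 × 0.80213 × 0.00153292 = 0.006148
Relative intensity = 0.006148 / 0.409571 × 100 = 1.5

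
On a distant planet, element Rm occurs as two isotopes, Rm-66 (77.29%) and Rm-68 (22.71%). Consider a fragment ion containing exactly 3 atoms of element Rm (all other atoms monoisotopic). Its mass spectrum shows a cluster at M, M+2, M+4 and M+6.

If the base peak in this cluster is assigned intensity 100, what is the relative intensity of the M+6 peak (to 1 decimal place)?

(0.7729 + 0.2271)^3 gives M 0.4617, M+2 0.4070, M+4 0.1196, M+6 0.0117; the largest is M.
P(M) = C(3,0) × 0.7729^3 × 0.2271^0 = 1 × 0.46171068 × 1.0000 = 0.461711 (base)
P(M+6) = C(3,3) × 0.7729^0 × 0.2271^3 = 1 × 1.0000 × 0.01171255 = 0.011713
Relative intensity = 0.011713 / 0.461711 × 100 = 2.5

2.5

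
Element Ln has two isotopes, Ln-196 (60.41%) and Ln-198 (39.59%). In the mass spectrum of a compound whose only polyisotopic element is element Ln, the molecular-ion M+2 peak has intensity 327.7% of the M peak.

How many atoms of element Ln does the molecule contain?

The M+2/M ratio from n Ln atoms is n · q/p = n · 0.3959/0.6041.
n = 3.277 × 0.6041/0.3959 = 5.00 ≈ 5

5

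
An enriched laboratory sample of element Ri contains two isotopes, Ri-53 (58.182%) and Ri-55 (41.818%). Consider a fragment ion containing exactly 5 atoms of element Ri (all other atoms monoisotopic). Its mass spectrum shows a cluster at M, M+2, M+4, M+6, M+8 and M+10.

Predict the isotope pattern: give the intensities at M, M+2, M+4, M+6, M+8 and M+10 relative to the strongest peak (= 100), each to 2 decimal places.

The 5 Ri atoms are independent, so intensities follow the terms of (0.58182 + 0.41818)^5.
P(M) = 0.58182^5 = 0.066672
P(M+2) = 5 × 0.58182^4 × 0.41818^1 = 0.239601
P(M+4) = 10 × 0.58182^3 × 0.41818^2 = 0.344423
P(M+6) = 10 × 0.58182^2 × 0.41818^3 = 0.247552
P(M+8) = 5 × 0.58182^1 × 0.41818^4 = 0.088963
P(M+10) = 0.41818^5 = 0.012788
The M+4 peak is largest (0.344423); scaling to 100 gives 19.36 : 69.57 : 100.00 : 71.87 : 25.83 : 3.71.

19.36 : 69.57 : 100.00 : 71.87 : 25.83 : 3.71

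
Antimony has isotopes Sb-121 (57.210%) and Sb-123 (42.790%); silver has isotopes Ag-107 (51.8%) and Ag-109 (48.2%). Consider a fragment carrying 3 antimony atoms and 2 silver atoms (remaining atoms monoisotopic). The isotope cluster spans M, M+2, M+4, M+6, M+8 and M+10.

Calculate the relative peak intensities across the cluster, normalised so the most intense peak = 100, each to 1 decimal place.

14.9 : 61.1 : 100.0 : 81.6 : 33.2 : 5.4

Antimony pattern (n=3): 0.18724742 : 0.42015297 : 0.3142518 : 0.07834781
Silver pattern (n=2): 0.268324 : 0.499352 : 0.232324
Convolve the two distributions (both contribute in 2-u steps):
  M: 0.18724742×0.268324 = 0.050243
  M+2: 0.18724742×0.499352 + 0.42015297×0.268324 = 0.206239
  M+4: 0.18724742×0.232324 + 0.42015297×0.499352 + 0.3142518×0.268324 = 0.337628
  M+6: 0.42015297×0.232324 + 0.3142518×0.499352 + 0.07834781×0.268324 = 0.275556
  M+8: 0.3142518×0.232324 + 0.07834781×0.499352 = 0.112131
  M+10: 0.07834781×0.232324 = 0.018202
Scale to base peak (0.337628) = 100: 14.9 : 61.1 : 100.0 : 81.6 : 33.2 : 5.4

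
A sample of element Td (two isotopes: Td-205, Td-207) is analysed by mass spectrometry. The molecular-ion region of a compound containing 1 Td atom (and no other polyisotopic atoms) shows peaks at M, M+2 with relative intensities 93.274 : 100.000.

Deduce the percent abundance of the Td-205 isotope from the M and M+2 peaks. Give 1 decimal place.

If p is the fraction of Td that is Td-205, then I(M+2)/I(M) = [C(1,1)·p^0·(1−p)] / p^1 = 1·(1−p)/p = 100.000/93.274 = 1.0721
(1−p)/p = 1.0721/1 = 1.0721  ⇒  p = 1/(1 + 1.0721) = 0.4826
Td-205: 48.3%, Td-207: 51.7%.

48.3%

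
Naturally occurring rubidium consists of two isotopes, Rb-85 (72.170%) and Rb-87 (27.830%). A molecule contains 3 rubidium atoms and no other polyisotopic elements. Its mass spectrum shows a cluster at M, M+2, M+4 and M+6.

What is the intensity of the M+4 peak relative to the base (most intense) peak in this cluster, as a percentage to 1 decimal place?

Term probabilities: M 0.3759, M+2 0.4349, M+4 0.1677, M+6 0.0216. Base peak = M+2.
P(M+2) = C(3,1) × 0.72170^2 × 0.27830^1 = 3 × 0.52085089 × 0.2783 = 0.434858 (base)
P(M+4) = C(3,2) × 0.72170^1 × 0.27830^2 = 3 × 0.7217 × 0.07745089 = 0.167689
Relative intensity = 0.167689 / 0.434858 × 100 = 38.6

38.6%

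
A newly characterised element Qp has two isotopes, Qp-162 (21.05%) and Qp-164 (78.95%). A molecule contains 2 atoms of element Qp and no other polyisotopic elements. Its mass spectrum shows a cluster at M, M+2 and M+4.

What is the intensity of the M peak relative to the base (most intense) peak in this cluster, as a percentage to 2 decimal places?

Binomial terms of (0.2105 + 0.7895)^2: M 0.0443, M+2 0.3324, M+4 0.6233 → M+4 is the base peak.
P(M+4) = C(2,2) × 0.2105^0 × 0.7895^2 = 1 × 1.0000 × 0.62331025 = 0.623310 (base)
P(M) = C(2,0) × 0.2105^2 × 0.7895^0 = 1 × 0.04431025 × 1.0000 = 0.044310
Relative intensity = 0.044310 / 0.623310 × 100 = 7.11

7.11%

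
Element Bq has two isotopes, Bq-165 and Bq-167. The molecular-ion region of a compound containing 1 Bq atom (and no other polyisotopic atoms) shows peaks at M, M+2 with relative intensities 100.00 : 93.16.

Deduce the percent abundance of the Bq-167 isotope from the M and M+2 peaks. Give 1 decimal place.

If p is the fraction of Bq that is Bq-165, then I(M+2)/I(M) = [C(1,1)·p^0·(1−p)] / p^1 = 1·(1−p)/p = 93.16/100.00 = 0.9316
(1−p)/p = 0.9316/1 = 0.9316  ⇒  p = 1/(1 + 0.9316) = 0.5177
Bq-165: 51.8%, Bq-167: 48.2%.

48.2%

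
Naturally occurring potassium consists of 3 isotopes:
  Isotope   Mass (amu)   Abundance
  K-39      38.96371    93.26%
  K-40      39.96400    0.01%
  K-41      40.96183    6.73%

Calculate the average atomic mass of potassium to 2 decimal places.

Average mass = Σ (abundance × isotope mass) = 0.9326 × 38.96371 + 0.0001 × 39.96400 + 0.0673 × 40.96183
= 36.337556 + 0.003996 + 2.756731 = 39.098283 amu

39.10 amu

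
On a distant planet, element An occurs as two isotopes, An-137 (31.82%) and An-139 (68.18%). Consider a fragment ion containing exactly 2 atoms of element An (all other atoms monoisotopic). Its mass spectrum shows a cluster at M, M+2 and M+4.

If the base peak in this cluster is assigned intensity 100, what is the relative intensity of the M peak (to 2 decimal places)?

21.78

Term probabilities: M 0.1013, M+2 0.4339, M+4 0.4649. Base peak = M+4.
P(M+4) = C(2,2) × 0.3182^0 × 0.6818^2 = 1 × 1.0000 × 0.46485124 = 0.464851 (base)
P(M) = C(2,0) × 0.3182^2 × 0.6818^0 = 1 × 0.10125124 × 1.0000 = 0.101251
Relative intensity = 0.101251 / 0.464851 × 100 = 21.78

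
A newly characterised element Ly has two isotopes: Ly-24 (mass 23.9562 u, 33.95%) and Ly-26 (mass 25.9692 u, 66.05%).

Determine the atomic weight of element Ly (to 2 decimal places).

25.29 u

Ar = Σ fᵢ·mᵢ = 0.3395 × 23.9562 + 0.6605 × 25.9692
= 8.13313 + 17.15266 = 25.28579 u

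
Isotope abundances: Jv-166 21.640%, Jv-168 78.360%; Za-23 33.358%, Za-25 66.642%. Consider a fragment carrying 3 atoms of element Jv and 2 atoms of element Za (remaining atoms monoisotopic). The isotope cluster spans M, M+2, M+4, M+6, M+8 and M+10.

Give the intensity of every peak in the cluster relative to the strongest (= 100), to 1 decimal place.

Element Jv pattern (n=3): 0.01013379 : 0.11008552 : 0.3986276 : 0.48115309
Element Za pattern (n=2): 0.11127562 : 0.44460877 : 0.44411562
Convolve the two distributions (both contribute in 2-u steps):
  M: 0.01013379×0.11127562 = 0.001128
  M+2: 0.01013379×0.44460877 + 0.11008552×0.11127562 = 0.016755
  M+4: 0.01013379×0.44411562 + 0.11008552×0.44460877 + 0.3986276×0.11127562 = 0.097803
  M+6: 0.11008552×0.44411562 + 0.3986276×0.44460877 + 0.48115309×0.11127562 = 0.279665
  M+8: 0.3986276×0.44411562 + 0.48115309×0.44460877 = 0.390962
  M+10: 0.48115309×0.44411562 = 0.213688
Scale to base peak (0.390962) = 100: 0.3 : 4.3 : 25.0 : 71.5 : 100.0 : 54.7

0.3 : 4.3 : 25.0 : 71.5 : 100.0 : 54.7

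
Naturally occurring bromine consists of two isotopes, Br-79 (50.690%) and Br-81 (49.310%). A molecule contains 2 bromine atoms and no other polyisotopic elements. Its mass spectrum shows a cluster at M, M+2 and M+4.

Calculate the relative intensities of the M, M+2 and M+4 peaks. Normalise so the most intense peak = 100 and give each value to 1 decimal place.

Expanding (0.50690 + 0.49310)^2:
P(M) = 0.50690^2 = 0.256948
P(M+2) = 2 × 0.50690^1 × 0.49310^1 = 0.499905
P(M+4) = 0.49310^2 = 0.243148
The M+2 peak is largest (0.499905); scaling to 100 gives 51.4 : 100.0 : 48.6.

51.4 : 100.0 : 48.6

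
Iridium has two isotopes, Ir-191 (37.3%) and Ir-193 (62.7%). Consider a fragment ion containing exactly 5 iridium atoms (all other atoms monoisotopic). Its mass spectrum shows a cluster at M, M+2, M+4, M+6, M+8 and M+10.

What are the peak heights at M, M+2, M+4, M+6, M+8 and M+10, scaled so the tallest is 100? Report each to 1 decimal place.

Expanding (0.373 + 0.627)^5:
P(M) = 0.373^5 = 0.007220
P(M+2) = 5 × 0.373^4 × 0.627^1 = 0.060684
P(M+4) = 10 × 0.373^3 × 0.627^2 = 0.204015
P(M+6) = 10 × 0.373^2 × 0.627^3 = 0.342942
P(M+8) = 5 × 0.373^1 × 0.627^4 = 0.288237
P(M+10) = 0.627^5 = 0.096903
The M+6 peak is largest (0.342942); scaling to 100 gives 2.1 : 17.7 : 59.5 : 100.0 : 84.0 : 28.3.

2.1 : 17.7 : 59.5 : 100.0 : 84.0 : 28.3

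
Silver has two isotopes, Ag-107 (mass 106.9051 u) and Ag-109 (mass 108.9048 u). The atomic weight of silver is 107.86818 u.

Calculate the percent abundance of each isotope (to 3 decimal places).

With x = fraction of Ag-107 (so Ag-109 is 1 − x):
106.9051·x + 108.9048·(1 − x) = 107.86818
(106.9051 − 108.9048)·x = 107.86818 − 108.9048
x = -1.03662 / -1.9997 = 0.51839 → 51.839% Ag-107, 48.161% Ag-109.

Ag-107: 51.839%, Ag-109: 48.161%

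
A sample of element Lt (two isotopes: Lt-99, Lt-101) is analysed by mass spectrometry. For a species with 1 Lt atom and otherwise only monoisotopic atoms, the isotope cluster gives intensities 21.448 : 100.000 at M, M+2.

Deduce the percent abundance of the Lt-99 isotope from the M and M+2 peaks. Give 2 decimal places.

If p is the fraction of Lt that is Lt-99, then I(M+2)/I(M) = [C(1,1)·p^0·(1−p)] / p^1 = 1·(1−p)/p = 100.000/21.448 = 4.6624
(1−p)/p = 4.6624/1 = 4.6624  ⇒  p = 1/(1 + 4.6624) = 0.1766
Lt-99: 17.66%, Lt-101: 82.34%.

17.66%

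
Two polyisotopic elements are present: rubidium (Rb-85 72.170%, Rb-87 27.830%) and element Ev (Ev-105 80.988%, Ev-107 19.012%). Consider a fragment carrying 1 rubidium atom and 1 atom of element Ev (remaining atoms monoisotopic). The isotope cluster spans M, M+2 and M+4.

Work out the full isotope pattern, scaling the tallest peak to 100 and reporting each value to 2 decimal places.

Rubidium pattern (n=1): 0.7217 : 0.2783
Element Ev pattern (n=1): 0.80988 : 0.19012
Convolve the two distributions (both contribute in 2-u steps):
  M: 0.7217×0.80988 = 0.584490
  M+2: 0.7217×0.19012 + 0.2783×0.80988 = 0.362599
  M+4: 0.2783×0.19012 = 0.052910
Scale to base peak (0.584490) = 100: 100.00 : 62.04 : 9.05

100.00 : 62.04 : 9.05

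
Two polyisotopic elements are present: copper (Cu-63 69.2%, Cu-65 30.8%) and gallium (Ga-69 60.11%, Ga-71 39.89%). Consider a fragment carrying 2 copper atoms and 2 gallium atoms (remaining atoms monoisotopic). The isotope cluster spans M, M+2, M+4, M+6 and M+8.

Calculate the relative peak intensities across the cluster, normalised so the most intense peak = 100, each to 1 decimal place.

45.1 : 100.0 : 82.1 : 29.5 : 3.9

Copper pattern (n=2): 0.478864 : 0.426272 : 0.094864
Gallium pattern (n=2): 0.36132121 : 0.47955758 : 0.15912121
Convolve the two distributions (both contribute in 2-u steps):
  M: 0.478864×0.36132121 = 0.173024
  M+2: 0.478864×0.47955758 + 0.426272×0.36132121 = 0.383664
  M+4: 0.478864×0.15912121 + 0.426272×0.47955758 + 0.094864×0.36132121 = 0.314896
  M+6: 0.426272×0.15912121 + 0.094864×0.47955758 = 0.113322
  M+8: 0.094864×0.15912121 = 0.015095
Scale to base peak (0.383664) = 100: 45.1 : 100.0 : 82.1 : 29.5 : 3.9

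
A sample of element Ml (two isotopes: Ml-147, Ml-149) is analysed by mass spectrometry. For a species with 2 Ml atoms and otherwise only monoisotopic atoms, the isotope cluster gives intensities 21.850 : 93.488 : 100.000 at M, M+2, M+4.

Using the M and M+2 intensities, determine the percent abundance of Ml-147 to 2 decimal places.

31.85%

Write p for the Ml-147 fraction. I(M+2)/I(M) = [C(2,1)·p^1·(1−p)] / p^2 = 2·(1−p)/p = 93.488/21.850 = 4.2786
(1−p)/p = 4.2786/2 = 2.1393  ⇒  p = 1/(1 + 2.1393) = 0.3185
Ml-147: 31.85%, Ml-149: 68.15%.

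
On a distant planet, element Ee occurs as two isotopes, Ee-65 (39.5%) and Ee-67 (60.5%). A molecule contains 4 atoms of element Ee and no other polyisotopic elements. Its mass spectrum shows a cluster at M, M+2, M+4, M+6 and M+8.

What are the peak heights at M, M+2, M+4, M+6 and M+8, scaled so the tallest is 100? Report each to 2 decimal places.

6.96 : 42.63 : 97.93 : 100.00 : 38.29

Each Ee atom is independently Ee-65 (p = 0.395) or Ee-67 (q = 0.605); the cluster is the binomial expansion (p + q)^4.
P(M) = 0.395^4 = 0.024344
P(M+2) = 4 × 0.395^3 × 0.605^1 = 0.149144
P(M+4) = 6 × 0.395^2 × 0.605^2 = 0.342654
P(M+6) = 4 × 0.395^1 × 0.605^3 = 0.349883
P(M+8) = 0.605^4 = 0.133974
The M+6 peak is largest (0.349883); scaling to 100 gives 6.96 : 42.63 : 97.93 : 100.00 : 38.29.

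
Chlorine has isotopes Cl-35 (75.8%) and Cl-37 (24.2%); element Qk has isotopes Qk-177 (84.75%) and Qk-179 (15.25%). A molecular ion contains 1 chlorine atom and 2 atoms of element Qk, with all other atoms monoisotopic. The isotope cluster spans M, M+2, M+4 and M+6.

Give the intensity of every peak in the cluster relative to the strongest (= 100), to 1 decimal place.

100.0 : 67.9 : 14.7 : 1.0

Chlorine pattern (n=1): 0.7580 : 0.2420
Element Qk pattern (n=2): 0.71825625 : 0.2584875 : 0.02325625
Convolve the two distributions (both contribute in 2-u steps):
  M: 0.7580×0.71825625 = 0.544438
  M+2: 0.7580×0.2584875 + 0.2420×0.71825625 = 0.369752
  M+4: 0.7580×0.02325625 + 0.2420×0.2584875 = 0.080182
  M+6: 0.2420×0.02325625 = 0.005628
Scale to base peak (0.544438) = 100: 100.0 : 67.9 : 14.7 : 1.0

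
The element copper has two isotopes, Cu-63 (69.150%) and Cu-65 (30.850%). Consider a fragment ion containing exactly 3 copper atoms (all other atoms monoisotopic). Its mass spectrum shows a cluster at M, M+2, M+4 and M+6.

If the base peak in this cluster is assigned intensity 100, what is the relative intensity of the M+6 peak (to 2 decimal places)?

Term probabilities: M 0.3307, M+2 0.4425, M+4 0.1974, M+6 0.0294. Base peak = M+2.
P(M+2) = C(3,1) × 0.69150^2 × 0.30850^1 = 3 × 0.47817225 × 0.3085 = 0.442548 (base)
P(M+6) = C(3,3) × 0.69150^0 × 0.30850^3 = 1 × 1.0000 × 0.02936064 = 0.029361
Relative intensity = 0.029361 / 0.442548 × 100 = 6.63

6.63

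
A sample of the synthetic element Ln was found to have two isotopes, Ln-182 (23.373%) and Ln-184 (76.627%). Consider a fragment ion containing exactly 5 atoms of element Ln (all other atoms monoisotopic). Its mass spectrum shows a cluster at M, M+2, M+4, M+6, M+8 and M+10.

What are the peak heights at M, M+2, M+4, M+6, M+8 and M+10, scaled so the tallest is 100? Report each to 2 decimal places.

0.17 : 2.84 : 18.61 : 61.00 : 100.00 : 65.57

Expanding (0.23373 + 0.76627)^5:
P(M) = 0.23373^5 = 0.000698
P(M+2) = 5 × 0.23373^4 × 0.76627^1 = 0.011434
P(M+4) = 10 × 0.23373^3 × 0.76627^2 = 0.074973
P(M+6) = 10 × 0.23373^2 × 0.76627^3 = 0.245796
P(M+8) = 5 × 0.23373^1 × 0.76627^4 = 0.402913
P(M+10) = 0.76627^5 = 0.264186
The M+8 peak is largest (0.402913); scaling to 100 gives 0.17 : 2.84 : 18.61 : 61.00 : 100.00 : 65.57.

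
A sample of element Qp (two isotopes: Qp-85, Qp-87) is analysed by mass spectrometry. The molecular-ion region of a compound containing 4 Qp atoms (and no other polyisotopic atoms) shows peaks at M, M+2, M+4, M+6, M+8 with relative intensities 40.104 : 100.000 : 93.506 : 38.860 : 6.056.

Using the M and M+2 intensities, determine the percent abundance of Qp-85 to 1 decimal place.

Let p = fractional abundance of Qp-85. I(M+2)/I(M) = [C(4,1)·p^3·(1−p)] / p^4 = 4·(1−p)/p = 100.000/40.104 = 2.4935
(1−p)/p = 2.4935/4 = 0.6234  ⇒  p = 1/(1 + 0.6234) = 0.6160
Qp-85: 61.6%, Qp-87: 38.4%.

61.6%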